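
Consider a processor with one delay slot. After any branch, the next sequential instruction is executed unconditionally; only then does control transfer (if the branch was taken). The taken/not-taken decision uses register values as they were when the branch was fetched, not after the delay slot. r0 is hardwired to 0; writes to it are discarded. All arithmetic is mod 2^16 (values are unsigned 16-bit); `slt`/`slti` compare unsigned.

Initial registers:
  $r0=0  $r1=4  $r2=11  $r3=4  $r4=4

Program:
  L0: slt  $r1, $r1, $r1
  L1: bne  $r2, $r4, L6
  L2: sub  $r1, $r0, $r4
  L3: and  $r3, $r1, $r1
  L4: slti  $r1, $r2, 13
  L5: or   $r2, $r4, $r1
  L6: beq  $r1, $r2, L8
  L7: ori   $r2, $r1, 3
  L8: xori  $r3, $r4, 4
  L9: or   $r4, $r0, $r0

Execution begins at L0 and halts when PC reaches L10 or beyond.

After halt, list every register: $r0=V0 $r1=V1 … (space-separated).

$r0=0 $r1=65532 $r2=65535 $r3=0 $r4=0

[0] slt  $r1, $r1, $r1  →  {$r0:0, $r1:0, $r2:11, $r3:4, $r4:4}
[1] bne  $r2, $r4, L6  →  {$r0:0, $r1:0, $r2:11, $r3:4, $r4:4}  ⟨branch taken⟩
[2] sub  $r1, $r0, $r4  →  {$r0:0, $r1:65532, $r2:11, $r3:4, $r4:4}
[6] beq  $r1, $r2, L8  →  {$r0:0, $r1:65532, $r2:11, $r3:4, $r4:4}  ⟨branch fallthrough⟩
[7] ori   $r2, $r1, 3  →  {$r0:0, $r1:65532, $r2:65535, $r3:4, $r4:4}
[8] xori  $r3, $r4, 4  →  {$r0:0, $r1:65532, $r2:65535, $r3:0, $r4:4}
[9] or   $r4, $r0, $r0  →  {$r0:0, $r1:65532, $r2:65535, $r3:0, $r4:0}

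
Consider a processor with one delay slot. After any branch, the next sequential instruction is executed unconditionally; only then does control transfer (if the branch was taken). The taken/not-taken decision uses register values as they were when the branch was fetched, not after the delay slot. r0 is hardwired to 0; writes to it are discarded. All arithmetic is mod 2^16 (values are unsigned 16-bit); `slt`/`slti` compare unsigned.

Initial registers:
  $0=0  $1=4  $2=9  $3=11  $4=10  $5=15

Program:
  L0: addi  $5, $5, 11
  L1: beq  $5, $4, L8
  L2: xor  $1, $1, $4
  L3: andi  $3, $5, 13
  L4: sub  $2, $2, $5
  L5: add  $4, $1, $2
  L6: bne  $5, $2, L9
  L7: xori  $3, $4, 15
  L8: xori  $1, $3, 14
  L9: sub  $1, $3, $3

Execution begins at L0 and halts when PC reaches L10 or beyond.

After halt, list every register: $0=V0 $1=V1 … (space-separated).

PC=0  addi  $5, $5, 11       | $0=0 $1=4 $2=9 $3=11 $4=10 $5=26
PC=1  beq  $5, $4, L8        | $0=0 $1=4 $2=9 $3=11 $4=10 $5=26  [not taken]
PC=2  xor  $1, $1, $4        | $0=0 $1=14 $2=9 $3=11 $4=10 $5=26
PC=3  andi  $3, $5, 13       | $0=0 $1=14 $2=9 $3=8 $4=10 $5=26
PC=4  sub  $2, $2, $5        | $0=0 $1=14 $2=65519 $3=8 $4=10 $5=26
PC=5  add  $4, $1, $2        | $0=0 $1=14 $2=65519 $3=8 $4=65533 $5=26
PC=6  bne  $5, $2, L9        | $0=0 $1=14 $2=65519 $3=8 $4=65533 $5=26  [TAKEN]
PC=7  xori  $3, $4, 15       | $0=0 $1=14 $2=65519 $3=65522 $4=65533 $5=26
PC=9  sub  $1, $3, $3        | $0=0 $1=0 $2=65519 $3=65522 $4=65533 $5=26

$0=0 $1=0 $2=65519 $3=65522 $4=65533 $5=26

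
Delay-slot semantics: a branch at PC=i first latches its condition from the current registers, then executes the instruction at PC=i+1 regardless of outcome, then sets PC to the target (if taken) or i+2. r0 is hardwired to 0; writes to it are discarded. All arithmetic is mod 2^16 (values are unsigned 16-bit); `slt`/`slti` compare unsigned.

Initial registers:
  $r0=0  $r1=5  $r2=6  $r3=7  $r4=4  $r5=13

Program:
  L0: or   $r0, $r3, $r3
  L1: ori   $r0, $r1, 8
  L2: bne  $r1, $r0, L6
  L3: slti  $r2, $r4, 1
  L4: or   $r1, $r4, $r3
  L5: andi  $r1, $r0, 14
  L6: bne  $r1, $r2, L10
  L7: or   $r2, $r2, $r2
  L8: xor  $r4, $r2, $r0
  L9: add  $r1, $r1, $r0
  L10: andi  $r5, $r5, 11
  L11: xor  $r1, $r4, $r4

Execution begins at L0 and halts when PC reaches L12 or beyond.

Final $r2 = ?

0

[0] or   $r0, $r3, $r3  →  {$r0:0, $r1:5, $r2:6, $r3:7, $r4:4, $r5:13}
[1] ori   $r0, $r1, 8  →  {$r0:0, $r1:5, $r2:6, $r3:7, $r4:4, $r5:13}
[2] bne  $r1, $r0, L6  →  {$r0:0, $r1:5, $r2:6, $r3:7, $r4:4, $r5:13}  ⟨branch taken⟩
[3] slti  $r2, $r4, 1  →  {$r0:0, $r1:5, $r2:0, $r3:7, $r4:4, $r5:13}
[6] bne  $r1, $r2, L10  →  {$r0:0, $r1:5, $r2:0, $r3:7, $r4:4, $r5:13}  ⟨branch taken⟩
[7] or   $r2, $r2, $r2  →  {$r0:0, $r1:5, $r2:0, $r3:7, $r4:4, $r5:13}
[10] andi  $r5, $r5, 11  →  {$r0:0, $r1:5, $r2:0, $r3:7, $r4:4, $r5:9}
[11] xor  $r1, $r4, $r4  →  {$r0:0, $r1:0, $r2:0, $r3:7, $r4:4, $r5:9}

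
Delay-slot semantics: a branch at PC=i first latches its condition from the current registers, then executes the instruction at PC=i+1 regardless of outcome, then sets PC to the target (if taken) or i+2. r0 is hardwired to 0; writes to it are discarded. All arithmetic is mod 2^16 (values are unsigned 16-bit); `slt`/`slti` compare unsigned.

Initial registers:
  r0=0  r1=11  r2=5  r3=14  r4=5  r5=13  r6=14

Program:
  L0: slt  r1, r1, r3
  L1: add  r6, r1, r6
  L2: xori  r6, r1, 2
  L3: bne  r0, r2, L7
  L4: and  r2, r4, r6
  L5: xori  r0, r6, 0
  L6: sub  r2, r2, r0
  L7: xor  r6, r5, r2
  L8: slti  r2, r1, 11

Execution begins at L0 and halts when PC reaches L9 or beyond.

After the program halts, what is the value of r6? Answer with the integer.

12

  step pc=0: slt  r1, r1, r3  regs=(0,1,5,14,5,13,14)
  step pc=1: add  r6, r1, r6  regs=(0,1,5,14,5,13,15)
  step pc=2: xori  r6, r1, 2  regs=(0,1,5,14,5,13,3)
  step pc=3: bne  r0, r2, L7  cond=T  regs=(0,1,5,14,5,13,3)
  step pc=4: and  r2, r4, r6  regs=(0,1,1,14,5,13,3)
  step pc=7: xor  r6, r5, r2  regs=(0,1,1,14,5,13,12)
  step pc=8: slti  r2, r1, 11  regs=(0,1,1,14,5,13,12)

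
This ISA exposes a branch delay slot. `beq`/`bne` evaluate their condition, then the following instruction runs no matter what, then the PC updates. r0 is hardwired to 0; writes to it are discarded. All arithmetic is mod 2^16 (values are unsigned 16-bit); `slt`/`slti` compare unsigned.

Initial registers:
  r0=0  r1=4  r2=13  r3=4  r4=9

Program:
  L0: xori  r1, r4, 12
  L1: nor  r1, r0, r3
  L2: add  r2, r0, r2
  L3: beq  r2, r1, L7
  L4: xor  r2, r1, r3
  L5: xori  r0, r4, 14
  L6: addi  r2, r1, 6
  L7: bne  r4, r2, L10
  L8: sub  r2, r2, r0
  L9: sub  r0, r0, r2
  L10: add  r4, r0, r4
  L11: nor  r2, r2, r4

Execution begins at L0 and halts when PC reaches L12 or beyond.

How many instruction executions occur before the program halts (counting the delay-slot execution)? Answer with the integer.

11

PC=0  xori  r1, r4, 12       | r0=0 r1=5 r2=13 r3=4 r4=9
PC=1  nor  r1, r0, r3        | r0=0 r1=65531 r2=13 r3=4 r4=9
PC=2  add  r2, r0, r2        | r0=0 r1=65531 r2=13 r3=4 r4=9
PC=3  beq  r2, r1, L7        | r0=0 r1=65531 r2=13 r3=4 r4=9  [not taken]
PC=4  xor  r2, r1, r3        | r0=0 r1=65531 r2=65535 r3=4 r4=9
PC=5  xori  r0, r4, 14       | r0=0 r1=65531 r2=65535 r3=4 r4=9
PC=6  addi  r2, r1, 6        | r0=0 r1=65531 r2=1 r3=4 r4=9
PC=7  bne  r4, r2, L10       | r0=0 r1=65531 r2=1 r3=4 r4=9  [TAKEN]
PC=8  sub  r2, r2, r0        | r0=0 r1=65531 r2=1 r3=4 r4=9
PC=10 add  r4, r0, r4        | r0=0 r1=65531 r2=1 r3=4 r4=9
PC=11 nor  r2, r2, r4        | r0=0 r1=65531 r2=65526 r3=4 r4=9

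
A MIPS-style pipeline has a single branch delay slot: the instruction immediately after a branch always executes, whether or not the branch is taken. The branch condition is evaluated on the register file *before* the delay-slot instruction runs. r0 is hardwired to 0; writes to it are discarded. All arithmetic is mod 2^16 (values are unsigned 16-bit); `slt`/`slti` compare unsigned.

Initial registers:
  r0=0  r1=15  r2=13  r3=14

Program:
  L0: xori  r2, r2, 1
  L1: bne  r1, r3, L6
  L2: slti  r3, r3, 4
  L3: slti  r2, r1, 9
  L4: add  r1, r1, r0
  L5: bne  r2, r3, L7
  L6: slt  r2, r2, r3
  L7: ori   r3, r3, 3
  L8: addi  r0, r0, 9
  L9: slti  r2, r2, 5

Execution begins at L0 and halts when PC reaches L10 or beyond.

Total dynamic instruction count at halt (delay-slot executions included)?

7

#0 xori  r2, r2, 1 ; 0/15/12/14
#1 bne  r1, r3, L6 ; 0/15/12/14 ; →target
#2 slti  r3, r3, 4 ; 0/15/12/0
#6 slt  r2, r2, r3 ; 0/15/0/0
#7 ori   r3, r3, 3 ; 0/15/0/3
#8 addi  r0, r0, 9 ; 0/15/0/3
#9 slti  r2, r2, 5 ; 0/15/1/3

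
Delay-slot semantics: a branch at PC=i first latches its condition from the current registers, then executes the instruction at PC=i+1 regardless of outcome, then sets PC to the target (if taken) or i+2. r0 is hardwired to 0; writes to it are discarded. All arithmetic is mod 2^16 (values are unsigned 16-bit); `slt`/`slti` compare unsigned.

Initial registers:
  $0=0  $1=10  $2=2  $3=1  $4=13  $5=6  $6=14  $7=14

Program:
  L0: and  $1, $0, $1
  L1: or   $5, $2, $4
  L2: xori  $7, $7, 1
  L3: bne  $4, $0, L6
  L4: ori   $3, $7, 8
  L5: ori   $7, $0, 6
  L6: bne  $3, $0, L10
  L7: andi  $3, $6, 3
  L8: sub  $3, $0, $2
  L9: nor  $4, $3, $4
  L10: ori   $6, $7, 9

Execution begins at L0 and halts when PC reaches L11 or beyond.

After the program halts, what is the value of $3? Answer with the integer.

  step pc=0: and  $1, $0, $1  regs=(0,0,2,1,13,6,14,14)
  step pc=1: or   $5, $2, $4  regs=(0,0,2,1,13,15,14,14)
  step pc=2: xori  $7, $7, 1  regs=(0,0,2,1,13,15,14,15)
  step pc=3: bne  $4, $0, L6  cond=T  regs=(0,0,2,1,13,15,14,15)
  step pc=4: ori   $3, $7, 8  regs=(0,0,2,15,13,15,14,15)
  step pc=6: bne  $3, $0, L10  cond=T  regs=(0,0,2,15,13,15,14,15)
  step pc=7: andi  $3, $6, 3  regs=(0,0,2,2,13,15,14,15)
  step pc=10: ori   $6, $7, 9  regs=(0,0,2,2,13,15,15,15)

2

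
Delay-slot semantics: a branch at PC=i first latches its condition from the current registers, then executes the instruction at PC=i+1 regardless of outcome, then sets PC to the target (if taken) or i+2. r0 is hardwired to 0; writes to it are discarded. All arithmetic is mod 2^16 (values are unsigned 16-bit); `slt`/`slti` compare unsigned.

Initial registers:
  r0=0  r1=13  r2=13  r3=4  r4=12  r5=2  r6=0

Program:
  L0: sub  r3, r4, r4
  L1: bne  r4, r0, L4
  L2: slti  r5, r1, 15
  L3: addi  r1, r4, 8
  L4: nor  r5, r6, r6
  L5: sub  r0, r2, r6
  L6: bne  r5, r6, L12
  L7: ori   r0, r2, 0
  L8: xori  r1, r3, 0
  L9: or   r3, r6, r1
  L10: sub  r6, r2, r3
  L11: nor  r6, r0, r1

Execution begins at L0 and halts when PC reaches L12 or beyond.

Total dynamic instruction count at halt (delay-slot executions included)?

7

PC=0  sub  r3, r4, r4        | r0=0 r1=13 r2=13 r3=0 r4=12 r5=2 r6=0
PC=1  bne  r4, r0, L4        | r0=0 r1=13 r2=13 r3=0 r4=12 r5=2 r6=0  [TAKEN]
PC=2  slti  r5, r1, 15       | r0=0 r1=13 r2=13 r3=0 r4=12 r5=1 r6=0
PC=4  nor  r5, r6, r6        | r0=0 r1=13 r2=13 r3=0 r4=12 r5=65535 r6=0
PC=5  sub  r0, r2, r6        | r0=0 r1=13 r2=13 r3=0 r4=12 r5=65535 r6=0
PC=6  bne  r5, r6, L12       | r0=0 r1=13 r2=13 r3=0 r4=12 r5=65535 r6=0  [TAKEN]
PC=7  ori   r0, r2, 0        | r0=0 r1=13 r2=13 r3=0 r4=12 r5=65535 r6=0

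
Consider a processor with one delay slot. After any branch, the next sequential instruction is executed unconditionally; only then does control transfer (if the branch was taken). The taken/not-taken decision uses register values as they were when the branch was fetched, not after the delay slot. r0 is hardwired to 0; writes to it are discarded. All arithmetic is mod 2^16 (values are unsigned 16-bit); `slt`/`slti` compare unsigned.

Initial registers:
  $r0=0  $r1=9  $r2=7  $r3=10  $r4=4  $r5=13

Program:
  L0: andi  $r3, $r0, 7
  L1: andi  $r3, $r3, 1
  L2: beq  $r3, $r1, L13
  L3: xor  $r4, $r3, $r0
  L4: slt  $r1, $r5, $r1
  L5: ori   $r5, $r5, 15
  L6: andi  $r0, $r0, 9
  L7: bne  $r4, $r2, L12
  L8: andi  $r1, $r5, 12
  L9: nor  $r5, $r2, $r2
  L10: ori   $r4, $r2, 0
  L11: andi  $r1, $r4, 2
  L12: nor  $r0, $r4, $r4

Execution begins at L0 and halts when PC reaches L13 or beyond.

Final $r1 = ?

[0] andi  $r3, $r0, 7  →  {$r0:0, $r1:9, $r2:7, $r3:0, $r4:4, $r5:13}
[1] andi  $r3, $r3, 1  →  {$r0:0, $r1:9, $r2:7, $r3:0, $r4:4, $r5:13}
[2] beq  $r3, $r1, L13  →  {$r0:0, $r1:9, $r2:7, $r3:0, $r4:4, $r5:13}  ⟨branch fallthrough⟩
[3] xor  $r4, $r3, $r0  →  {$r0:0, $r1:9, $r2:7, $r3:0, $r4:0, $r5:13}
[4] slt  $r1, $r5, $r1  →  {$r0:0, $r1:0, $r2:7, $r3:0, $r4:0, $r5:13}
[5] ori   $r5, $r5, 15  →  {$r0:0, $r1:0, $r2:7, $r3:0, $r4:0, $r5:15}
[6] andi  $r0, $r0, 9  →  {$r0:0, $r1:0, $r2:7, $r3:0, $r4:0, $r5:15}
[7] bne  $r4, $r2, L12  →  {$r0:0, $r1:0, $r2:7, $r3:0, $r4:0, $r5:15}  ⟨branch taken⟩
[8] andi  $r1, $r5, 12  →  {$r0:0, $r1:12, $r2:7, $r3:0, $r4:0, $r5:15}
[12] nor  $r0, $r4, $r4  →  {$r0:0, $r1:12, $r2:7, $r3:0, $r4:0, $r5:15}

12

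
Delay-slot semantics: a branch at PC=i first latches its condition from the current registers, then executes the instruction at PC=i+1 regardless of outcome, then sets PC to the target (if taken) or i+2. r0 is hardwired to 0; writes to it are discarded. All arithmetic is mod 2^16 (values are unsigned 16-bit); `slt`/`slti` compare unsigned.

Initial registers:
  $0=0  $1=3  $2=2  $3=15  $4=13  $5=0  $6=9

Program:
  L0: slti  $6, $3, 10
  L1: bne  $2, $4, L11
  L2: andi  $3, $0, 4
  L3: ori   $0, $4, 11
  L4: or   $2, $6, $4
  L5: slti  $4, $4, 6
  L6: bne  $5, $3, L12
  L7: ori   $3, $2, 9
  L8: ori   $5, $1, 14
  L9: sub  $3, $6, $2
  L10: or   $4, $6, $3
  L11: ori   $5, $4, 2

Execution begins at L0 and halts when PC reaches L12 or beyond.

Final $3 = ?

[0] slti  $6, $3, 10  →  {$0:0, $1:3, $2:2, $3:15, $4:13, $5:0, $6:0}
[1] bne  $2, $4, L11  →  {$0:0, $1:3, $2:2, $3:15, $4:13, $5:0, $6:0}  ⟨branch taken⟩
[2] andi  $3, $0, 4  →  {$0:0, $1:3, $2:2, $3:0, $4:13, $5:0, $6:0}
[11] ori   $5, $4, 2  →  {$0:0, $1:3, $2:2, $3:0, $4:13, $5:15, $6:0}

0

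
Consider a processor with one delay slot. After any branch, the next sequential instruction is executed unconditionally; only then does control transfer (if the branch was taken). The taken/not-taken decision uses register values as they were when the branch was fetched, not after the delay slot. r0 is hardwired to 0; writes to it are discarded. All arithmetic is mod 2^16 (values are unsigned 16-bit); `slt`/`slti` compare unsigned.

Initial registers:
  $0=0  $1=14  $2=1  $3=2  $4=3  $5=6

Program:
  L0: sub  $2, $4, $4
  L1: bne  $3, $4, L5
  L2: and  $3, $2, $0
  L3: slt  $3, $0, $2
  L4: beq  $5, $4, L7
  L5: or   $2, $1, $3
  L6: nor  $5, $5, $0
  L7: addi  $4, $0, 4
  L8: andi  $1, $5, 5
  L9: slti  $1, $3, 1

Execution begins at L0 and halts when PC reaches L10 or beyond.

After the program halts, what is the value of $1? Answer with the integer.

[0] sub  $2, $4, $4  →  {$0:0, $1:14, $2:0, $3:2, $4:3, $5:6}
[1] bne  $3, $4, L5  →  {$0:0, $1:14, $2:0, $3:2, $4:3, $5:6}  ⟨branch taken⟩
[2] and  $3, $2, $0  →  {$0:0, $1:14, $2:0, $3:0, $4:3, $5:6}
[5] or   $2, $1, $3  →  {$0:0, $1:14, $2:14, $3:0, $4:3, $5:6}
[6] nor  $5, $5, $0  →  {$0:0, $1:14, $2:14, $3:0, $4:3, $5:65529}
[7] addi  $4, $0, 4  →  {$0:0, $1:14, $2:14, $3:0, $4:4, $5:65529}
[8] andi  $1, $5, 5  →  {$0:0, $1:1, $2:14, $3:0, $4:4, $5:65529}
[9] slti  $1, $3, 1  →  {$0:0, $1:1, $2:14, $3:0, $4:4, $5:65529}

1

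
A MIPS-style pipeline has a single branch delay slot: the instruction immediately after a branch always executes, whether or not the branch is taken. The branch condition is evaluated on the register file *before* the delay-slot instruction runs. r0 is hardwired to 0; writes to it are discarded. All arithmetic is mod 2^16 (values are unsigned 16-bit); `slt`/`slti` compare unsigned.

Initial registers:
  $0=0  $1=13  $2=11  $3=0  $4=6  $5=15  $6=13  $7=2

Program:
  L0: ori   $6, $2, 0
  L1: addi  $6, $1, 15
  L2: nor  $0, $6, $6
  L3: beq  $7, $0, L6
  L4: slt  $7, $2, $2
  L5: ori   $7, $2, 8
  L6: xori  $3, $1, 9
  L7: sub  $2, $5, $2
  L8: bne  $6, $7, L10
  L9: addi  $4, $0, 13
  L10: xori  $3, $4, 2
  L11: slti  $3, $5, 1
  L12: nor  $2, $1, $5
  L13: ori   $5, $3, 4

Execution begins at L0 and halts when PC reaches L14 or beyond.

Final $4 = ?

13

PC=0  ori   $6, $2, 0        | $0=0 $1=13 $2=11 $3=0 $4=6 $5=15 $6=11 $7=2
PC=1  addi  $6, $1, 15       | $0=0 $1=13 $2=11 $3=0 $4=6 $5=15 $6=28 $7=2
PC=2  nor  $0, $6, $6        | $0=0 $1=13 $2=11 $3=0 $4=6 $5=15 $6=28 $7=2
PC=3  beq  $7, $0, L6        | $0=0 $1=13 $2=11 $3=0 $4=6 $5=15 $6=28 $7=2  [not taken]
PC=4  slt  $7, $2, $2        | $0=0 $1=13 $2=11 $3=0 $4=6 $5=15 $6=28 $7=0
PC=5  ori   $7, $2, 8        | $0=0 $1=13 $2=11 $3=0 $4=6 $5=15 $6=28 $7=11
PC=6  xori  $3, $1, 9        | $0=0 $1=13 $2=11 $3=4 $4=6 $5=15 $6=28 $7=11
PC=7  sub  $2, $5, $2        | $0=0 $1=13 $2=4 $3=4 $4=6 $5=15 $6=28 $7=11
PC=8  bne  $6, $7, L10       | $0=0 $1=13 $2=4 $3=4 $4=6 $5=15 $6=28 $7=11  [TAKEN]
PC=9  addi  $4, $0, 13       | $0=0 $1=13 $2=4 $3=4 $4=13 $5=15 $6=28 $7=11
PC=10 xori  $3, $4, 2        | $0=0 $1=13 $2=4 $3=15 $4=13 $5=15 $6=28 $7=11
PC=11 slti  $3, $5, 1        | $0=0 $1=13 $2=4 $3=0 $4=13 $5=15 $6=28 $7=11
PC=12 nor  $2, $1, $5        | $0=0 $1=13 $2=65520 $3=0 $4=13 $5=15 $6=28 $7=11
PC=13 ori   $5, $3, 4        | $0=0 $1=13 $2=65520 $3=0 $4=13 $5=4 $6=28 $7=11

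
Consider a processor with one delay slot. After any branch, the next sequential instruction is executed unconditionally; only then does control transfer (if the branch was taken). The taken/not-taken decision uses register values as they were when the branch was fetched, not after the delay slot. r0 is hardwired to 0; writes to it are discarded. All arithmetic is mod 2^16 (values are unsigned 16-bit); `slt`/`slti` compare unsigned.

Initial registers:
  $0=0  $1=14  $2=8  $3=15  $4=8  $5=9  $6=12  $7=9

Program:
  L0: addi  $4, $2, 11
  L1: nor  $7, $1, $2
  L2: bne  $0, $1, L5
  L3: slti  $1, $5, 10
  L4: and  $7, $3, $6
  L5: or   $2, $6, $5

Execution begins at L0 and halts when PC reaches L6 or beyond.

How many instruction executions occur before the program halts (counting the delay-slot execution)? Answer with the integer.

5

  step pc=0: addi  $4, $2, 11  regs=(0,14,8,15,19,9,12,9)
  step pc=1: nor  $7, $1, $2  regs=(0,14,8,15,19,9,12,65521)
  step pc=2: bne  $0, $1, L5  cond=T  regs=(0,14,8,15,19,9,12,65521)
  step pc=3: slti  $1, $5, 10  regs=(0,1,8,15,19,9,12,65521)
  step pc=5: or   $2, $6, $5  regs=(0,1,13,15,19,9,12,65521)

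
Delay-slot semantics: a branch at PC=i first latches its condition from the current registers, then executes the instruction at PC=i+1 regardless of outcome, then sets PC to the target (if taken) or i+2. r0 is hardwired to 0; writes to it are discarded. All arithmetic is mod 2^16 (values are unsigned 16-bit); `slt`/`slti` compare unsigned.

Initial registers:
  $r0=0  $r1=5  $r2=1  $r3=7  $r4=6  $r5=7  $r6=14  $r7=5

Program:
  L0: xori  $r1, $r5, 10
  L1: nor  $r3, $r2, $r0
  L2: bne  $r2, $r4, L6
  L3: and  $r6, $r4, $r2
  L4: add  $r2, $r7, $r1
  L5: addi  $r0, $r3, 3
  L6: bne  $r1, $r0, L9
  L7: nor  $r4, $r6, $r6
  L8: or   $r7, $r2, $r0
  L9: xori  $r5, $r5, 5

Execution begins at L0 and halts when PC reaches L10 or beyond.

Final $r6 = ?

[0] xori  $r1, $r5, 10  →  {$r0:0, $r1:13, $r2:1, $r3:7, $r4:6, $r5:7, $r6:14, $r7:5}
[1] nor  $r3, $r2, $r0  →  {$r0:0, $r1:13, $r2:1, $r3:65534, $r4:6, $r5:7, $r6:14, $r7:5}
[2] bne  $r2, $r4, L6  →  {$r0:0, $r1:13, $r2:1, $r3:65534, $r4:6, $r5:7, $r6:14, $r7:5}  ⟨branch taken⟩
[3] and  $r6, $r4, $r2  →  {$r0:0, $r1:13, $r2:1, $r3:65534, $r4:6, $r5:7, $r6:0, $r7:5}
[6] bne  $r1, $r0, L9  →  {$r0:0, $r1:13, $r2:1, $r3:65534, $r4:6, $r5:7, $r6:0, $r7:5}  ⟨branch taken⟩
[7] nor  $r4, $r6, $r6  →  {$r0:0, $r1:13, $r2:1, $r3:65534, $r4:65535, $r5:7, $r6:0, $r7:5}
[9] xori  $r5, $r5, 5  →  {$r0:0, $r1:13, $r2:1, $r3:65534, $r4:65535, $r5:2, $r6:0, $r7:5}

0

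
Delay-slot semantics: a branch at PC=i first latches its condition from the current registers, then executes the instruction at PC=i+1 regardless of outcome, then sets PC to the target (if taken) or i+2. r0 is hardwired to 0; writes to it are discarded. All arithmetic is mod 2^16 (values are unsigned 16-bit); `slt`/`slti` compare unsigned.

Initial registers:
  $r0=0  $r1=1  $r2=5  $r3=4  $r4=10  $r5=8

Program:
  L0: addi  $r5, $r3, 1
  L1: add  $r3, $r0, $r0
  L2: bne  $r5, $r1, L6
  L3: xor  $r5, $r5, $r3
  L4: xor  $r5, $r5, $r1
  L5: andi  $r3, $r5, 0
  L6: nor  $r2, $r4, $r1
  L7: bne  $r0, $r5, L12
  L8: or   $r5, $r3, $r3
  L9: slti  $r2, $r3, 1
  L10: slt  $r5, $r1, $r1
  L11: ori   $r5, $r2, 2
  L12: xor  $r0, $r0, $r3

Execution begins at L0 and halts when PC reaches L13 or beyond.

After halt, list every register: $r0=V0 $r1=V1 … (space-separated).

PC=0  addi  $r5, $r3, 1      | $r0=0 $r1=1 $r2=5 $r3=4 $r4=10 $r5=5
PC=1  add  $r3, $r0, $r0     | $r0=0 $r1=1 $r2=5 $r3=0 $r4=10 $r5=5
PC=2  bne  $r5, $r1, L6      | $r0=0 $r1=1 $r2=5 $r3=0 $r4=10 $r5=5  [TAKEN]
PC=3  xor  $r5, $r5, $r3     | $r0=0 $r1=1 $r2=5 $r3=0 $r4=10 $r5=5
PC=6  nor  $r2, $r4, $r1     | $r0=0 $r1=1 $r2=65524 $r3=0 $r4=10 $r5=5
PC=7  bne  $r0, $r5, L12     | $r0=0 $r1=1 $r2=65524 $r3=0 $r4=10 $r5=5  [TAKEN]
PC=8  or   $r5, $r3, $r3     | $r0=0 $r1=1 $r2=65524 $r3=0 $r4=10 $r5=0
PC=12 xor  $r0, $r0, $r3     | $r0=0 $r1=1 $r2=65524 $r3=0 $r4=10 $r5=0

$r0=0 $r1=1 $r2=65524 $r3=0 $r4=10 $r5=0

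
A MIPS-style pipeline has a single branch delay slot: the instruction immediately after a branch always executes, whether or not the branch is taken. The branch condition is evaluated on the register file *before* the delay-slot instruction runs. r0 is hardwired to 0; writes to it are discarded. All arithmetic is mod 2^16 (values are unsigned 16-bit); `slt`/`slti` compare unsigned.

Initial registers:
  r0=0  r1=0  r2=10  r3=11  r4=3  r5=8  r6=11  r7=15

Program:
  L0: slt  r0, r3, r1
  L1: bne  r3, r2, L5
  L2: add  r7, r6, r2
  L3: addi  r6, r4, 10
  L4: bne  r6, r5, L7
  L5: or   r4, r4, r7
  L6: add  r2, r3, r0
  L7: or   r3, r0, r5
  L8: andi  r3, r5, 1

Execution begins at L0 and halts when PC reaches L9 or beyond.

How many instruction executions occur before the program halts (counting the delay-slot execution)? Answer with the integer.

#0 slt  r0, r3, r1 ; 0/0/10/11/3/8/11/15
#1 bne  r3, r2, L5 ; 0/0/10/11/3/8/11/15 ; →target
#2 add  r7, r6, r2 ; 0/0/10/11/3/8/11/21
#5 or   r4, r4, r7 ; 0/0/10/11/23/8/11/21
#6 add  r2, r3, r0 ; 0/0/11/11/23/8/11/21
#7 or   r3, r0, r5 ; 0/0/11/8/23/8/11/21
#8 andi  r3, r5, 1 ; 0/0/11/0/23/8/11/21

7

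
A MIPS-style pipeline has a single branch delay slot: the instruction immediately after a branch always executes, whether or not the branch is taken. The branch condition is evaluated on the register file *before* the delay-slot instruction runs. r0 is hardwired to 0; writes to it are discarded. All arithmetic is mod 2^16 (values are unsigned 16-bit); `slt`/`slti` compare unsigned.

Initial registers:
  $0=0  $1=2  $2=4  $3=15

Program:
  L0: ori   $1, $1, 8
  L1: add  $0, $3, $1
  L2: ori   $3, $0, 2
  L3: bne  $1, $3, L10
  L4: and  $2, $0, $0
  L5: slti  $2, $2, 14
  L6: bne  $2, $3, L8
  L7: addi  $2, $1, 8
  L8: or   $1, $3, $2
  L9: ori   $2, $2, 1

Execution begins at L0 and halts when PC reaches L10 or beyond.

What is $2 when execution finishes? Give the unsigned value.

PC=0  ori   $1, $1, 8        | $0=0 $1=10 $2=4 $3=15
PC=1  add  $0, $3, $1        | $0=0 $1=10 $2=4 $3=15
PC=2  ori   $3, $0, 2        | $0=0 $1=10 $2=4 $3=2
PC=3  bne  $1, $3, L10       | $0=0 $1=10 $2=4 $3=2  [TAKEN]
PC=4  and  $2, $0, $0        | $0=0 $1=10 $2=0 $3=2

0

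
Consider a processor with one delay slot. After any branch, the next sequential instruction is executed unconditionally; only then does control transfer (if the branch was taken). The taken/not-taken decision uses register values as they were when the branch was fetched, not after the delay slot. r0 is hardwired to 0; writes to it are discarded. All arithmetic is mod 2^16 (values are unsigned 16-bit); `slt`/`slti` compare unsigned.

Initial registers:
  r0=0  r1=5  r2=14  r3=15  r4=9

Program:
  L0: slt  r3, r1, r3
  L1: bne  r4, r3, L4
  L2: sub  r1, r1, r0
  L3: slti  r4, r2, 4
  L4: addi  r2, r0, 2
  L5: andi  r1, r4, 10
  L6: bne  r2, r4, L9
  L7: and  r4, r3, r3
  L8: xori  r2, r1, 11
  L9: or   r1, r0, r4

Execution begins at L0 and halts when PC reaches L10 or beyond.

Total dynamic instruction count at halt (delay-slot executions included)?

PC=0  slt  r3, r1, r3        | r0=0 r1=5 r2=14 r3=1 r4=9
PC=1  bne  r4, r3, L4        | r0=0 r1=5 r2=14 r3=1 r4=9  [TAKEN]
PC=2  sub  r1, r1, r0        | r0=0 r1=5 r2=14 r3=1 r4=9
PC=4  addi  r2, r0, 2        | r0=0 r1=5 r2=2 r3=1 r4=9
PC=5  andi  r1, r4, 10       | r0=0 r1=8 r2=2 r3=1 r4=9
PC=6  bne  r2, r4, L9        | r0=0 r1=8 r2=2 r3=1 r4=9  [TAKEN]
PC=7  and  r4, r3, r3        | r0=0 r1=8 r2=2 r3=1 r4=1
PC=9  or   r1, r0, r4        | r0=0 r1=1 r2=2 r3=1 r4=1

8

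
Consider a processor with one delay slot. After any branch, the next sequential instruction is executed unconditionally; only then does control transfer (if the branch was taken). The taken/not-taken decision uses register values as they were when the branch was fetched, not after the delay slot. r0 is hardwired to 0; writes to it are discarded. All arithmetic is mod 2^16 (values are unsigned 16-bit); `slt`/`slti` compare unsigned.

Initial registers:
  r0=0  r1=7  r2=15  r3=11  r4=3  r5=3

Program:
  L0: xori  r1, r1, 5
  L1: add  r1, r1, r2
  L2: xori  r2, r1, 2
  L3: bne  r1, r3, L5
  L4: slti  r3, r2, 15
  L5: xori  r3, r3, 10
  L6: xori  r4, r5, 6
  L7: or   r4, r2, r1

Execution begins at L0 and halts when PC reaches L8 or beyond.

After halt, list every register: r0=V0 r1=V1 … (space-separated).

r0=0 r1=17 r2=19 r3=10 r4=19 r5=3

  step pc=0: xori  r1, r1, 5  regs=(0,2,15,11,3,3)
  step pc=1: add  r1, r1, r2  regs=(0,17,15,11,3,3)
  step pc=2: xori  r2, r1, 2  regs=(0,17,19,11,3,3)
  step pc=3: bne  r1, r3, L5  cond=T  regs=(0,17,19,11,3,3)
  step pc=4: slti  r3, r2, 15  regs=(0,17,19,0,3,3)
  step pc=5: xori  r3, r3, 10  regs=(0,17,19,10,3,3)
  step pc=6: xori  r4, r5, 6  regs=(0,17,19,10,5,3)
  step pc=7: or   r4, r2, r1  regs=(0,17,19,10,19,3)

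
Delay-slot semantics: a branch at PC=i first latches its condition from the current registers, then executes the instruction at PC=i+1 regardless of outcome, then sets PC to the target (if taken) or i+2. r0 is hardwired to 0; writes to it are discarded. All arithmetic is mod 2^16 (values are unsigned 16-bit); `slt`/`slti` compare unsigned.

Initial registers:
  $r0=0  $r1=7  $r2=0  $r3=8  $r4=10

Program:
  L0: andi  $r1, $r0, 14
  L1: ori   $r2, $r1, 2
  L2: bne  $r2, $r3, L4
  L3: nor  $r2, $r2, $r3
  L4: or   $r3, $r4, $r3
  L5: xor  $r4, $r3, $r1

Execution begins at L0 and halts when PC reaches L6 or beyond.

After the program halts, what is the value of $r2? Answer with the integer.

65525

#0 andi  $r1, $r0, 14 ; 0/0/0/8/10
#1 ori   $r2, $r1, 2 ; 0/0/2/8/10
#2 bne  $r2, $r3, L4 ; 0/0/2/8/10 ; →target
#3 nor  $r2, $r2, $r3 ; 0/0/65525/8/10
#4 or   $r3, $r4, $r3 ; 0/0/65525/10/10
#5 xor  $r4, $r3, $r1 ; 0/0/65525/10/10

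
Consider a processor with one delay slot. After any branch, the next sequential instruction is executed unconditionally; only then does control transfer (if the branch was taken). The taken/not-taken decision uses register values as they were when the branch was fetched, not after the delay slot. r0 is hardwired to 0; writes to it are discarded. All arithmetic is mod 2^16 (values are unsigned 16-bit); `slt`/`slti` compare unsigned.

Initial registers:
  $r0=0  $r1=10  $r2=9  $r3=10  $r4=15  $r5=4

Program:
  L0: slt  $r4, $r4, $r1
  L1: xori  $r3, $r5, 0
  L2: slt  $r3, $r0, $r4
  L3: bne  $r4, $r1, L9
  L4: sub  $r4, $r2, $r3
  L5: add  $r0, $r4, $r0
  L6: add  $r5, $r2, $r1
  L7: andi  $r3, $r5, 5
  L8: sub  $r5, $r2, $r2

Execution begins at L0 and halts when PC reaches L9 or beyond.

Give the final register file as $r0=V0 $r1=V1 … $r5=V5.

  step pc=0: slt  $r4, $r4, $r1  regs=(0,10,9,10,0,4)
  step pc=1: xori  $r3, $r5, 0  regs=(0,10,9,4,0,4)
  step pc=2: slt  $r3, $r0, $r4  regs=(0,10,9,0,0,4)
  step pc=3: bne  $r4, $r1, L9  cond=T  regs=(0,10,9,0,0,4)
  step pc=4: sub  $r4, $r2, $r3  regs=(0,10,9,0,9,4)

$r0=0 $r1=10 $r2=9 $r3=0 $r4=9 $r5=4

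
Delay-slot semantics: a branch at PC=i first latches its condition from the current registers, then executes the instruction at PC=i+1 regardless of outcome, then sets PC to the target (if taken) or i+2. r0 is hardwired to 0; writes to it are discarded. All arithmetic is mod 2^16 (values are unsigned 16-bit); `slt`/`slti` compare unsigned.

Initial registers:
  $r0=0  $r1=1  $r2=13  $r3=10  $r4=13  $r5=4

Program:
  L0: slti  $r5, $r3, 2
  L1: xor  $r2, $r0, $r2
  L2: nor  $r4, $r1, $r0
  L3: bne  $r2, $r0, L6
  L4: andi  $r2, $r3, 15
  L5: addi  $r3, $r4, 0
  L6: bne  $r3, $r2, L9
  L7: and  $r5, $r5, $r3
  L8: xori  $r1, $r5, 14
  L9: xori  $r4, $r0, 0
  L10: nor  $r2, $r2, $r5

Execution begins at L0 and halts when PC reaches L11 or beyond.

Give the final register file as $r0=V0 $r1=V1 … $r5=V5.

[0] slti  $r5, $r3, 2  →  {$r0:0, $r1:1, $r2:13, $r3:10, $r4:13, $r5:0}
[1] xor  $r2, $r0, $r2  →  {$r0:0, $r1:1, $r2:13, $r3:10, $r4:13, $r5:0}
[2] nor  $r4, $r1, $r0  →  {$r0:0, $r1:1, $r2:13, $r3:10, $r4:65534, $r5:0}
[3] bne  $r2, $r0, L6  →  {$r0:0, $r1:1, $r2:13, $r3:10, $r4:65534, $r5:0}  ⟨branch taken⟩
[4] andi  $r2, $r3, 15  →  {$r0:0, $r1:1, $r2:10, $r3:10, $r4:65534, $r5:0}
[6] bne  $r3, $r2, L9  →  {$r0:0, $r1:1, $r2:10, $r3:10, $r4:65534, $r5:0}  ⟨branch fallthrough⟩
[7] and  $r5, $r5, $r3  →  {$r0:0, $r1:1, $r2:10, $r3:10, $r4:65534, $r5:0}
[8] xori  $r1, $r5, 14  →  {$r0:0, $r1:14, $r2:10, $r3:10, $r4:65534, $r5:0}
[9] xori  $r4, $r0, 0  →  {$r0:0, $r1:14, $r2:10, $r3:10, $r4:0, $r5:0}
[10] nor  $r2, $r2, $r5  →  {$r0:0, $r1:14, $r2:65525, $r3:10, $r4:0, $r5:0}

$r0=0 $r1=14 $r2=65525 $r3=10 $r4=0 $r5=0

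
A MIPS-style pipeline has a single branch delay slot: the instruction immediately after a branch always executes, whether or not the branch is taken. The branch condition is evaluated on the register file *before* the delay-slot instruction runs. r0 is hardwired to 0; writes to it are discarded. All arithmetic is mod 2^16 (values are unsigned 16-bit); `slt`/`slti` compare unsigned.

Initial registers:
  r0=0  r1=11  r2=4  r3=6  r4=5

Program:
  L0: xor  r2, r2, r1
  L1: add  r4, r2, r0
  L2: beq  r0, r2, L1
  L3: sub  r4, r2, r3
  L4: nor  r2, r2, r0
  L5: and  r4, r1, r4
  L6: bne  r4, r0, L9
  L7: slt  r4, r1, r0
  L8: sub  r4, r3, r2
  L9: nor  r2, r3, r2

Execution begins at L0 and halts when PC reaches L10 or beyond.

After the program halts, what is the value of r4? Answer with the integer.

[0] xor  r2, r2, r1  →  {r0:0, r1:11, r2:15, r3:6, r4:5}
[1] add  r4, r2, r0  →  {r0:0, r1:11, r2:15, r3:6, r4:15}
[2] beq  r0, r2, L1  →  {r0:0, r1:11, r2:15, r3:6, r4:15}  ⟨branch fallthrough⟩
[3] sub  r4, r2, r3  →  {r0:0, r1:11, r2:15, r3:6, r4:9}
[4] nor  r2, r2, r0  →  {r0:0, r1:11, r2:65520, r3:6, r4:9}
[5] and  r4, r1, r4  →  {r0:0, r1:11, r2:65520, r3:6, r4:9}
[6] bne  r4, r0, L9  →  {r0:0, r1:11, r2:65520, r3:6, r4:9}  ⟨branch taken⟩
[7] slt  r4, r1, r0  →  {r0:0, r1:11, r2:65520, r3:6, r4:0}
[9] nor  r2, r3, r2  →  {r0:0, r1:11, r2:9, r3:6, r4:0}

0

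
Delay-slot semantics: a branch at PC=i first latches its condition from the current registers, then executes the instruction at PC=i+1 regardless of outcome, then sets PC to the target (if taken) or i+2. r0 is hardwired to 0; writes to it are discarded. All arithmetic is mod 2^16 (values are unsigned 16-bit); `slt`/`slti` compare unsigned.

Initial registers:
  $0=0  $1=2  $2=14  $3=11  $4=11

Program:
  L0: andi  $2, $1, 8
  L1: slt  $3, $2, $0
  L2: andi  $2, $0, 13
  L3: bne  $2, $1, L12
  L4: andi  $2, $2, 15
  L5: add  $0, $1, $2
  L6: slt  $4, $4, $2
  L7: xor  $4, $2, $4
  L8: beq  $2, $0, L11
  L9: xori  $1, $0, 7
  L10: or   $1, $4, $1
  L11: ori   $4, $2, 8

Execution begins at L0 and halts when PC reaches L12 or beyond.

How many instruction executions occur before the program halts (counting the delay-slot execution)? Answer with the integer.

  step pc=0: andi  $2, $1, 8  regs=(0,2,0,11,11)
  step pc=1: slt  $3, $2, $0  regs=(0,2,0,0,11)
  step pc=2: andi  $2, $0, 13  regs=(0,2,0,0,11)
  step pc=3: bne  $2, $1, L12  cond=T  regs=(0,2,0,0,11)
  step pc=4: andi  $2, $2, 15  regs=(0,2,0,0,11)

5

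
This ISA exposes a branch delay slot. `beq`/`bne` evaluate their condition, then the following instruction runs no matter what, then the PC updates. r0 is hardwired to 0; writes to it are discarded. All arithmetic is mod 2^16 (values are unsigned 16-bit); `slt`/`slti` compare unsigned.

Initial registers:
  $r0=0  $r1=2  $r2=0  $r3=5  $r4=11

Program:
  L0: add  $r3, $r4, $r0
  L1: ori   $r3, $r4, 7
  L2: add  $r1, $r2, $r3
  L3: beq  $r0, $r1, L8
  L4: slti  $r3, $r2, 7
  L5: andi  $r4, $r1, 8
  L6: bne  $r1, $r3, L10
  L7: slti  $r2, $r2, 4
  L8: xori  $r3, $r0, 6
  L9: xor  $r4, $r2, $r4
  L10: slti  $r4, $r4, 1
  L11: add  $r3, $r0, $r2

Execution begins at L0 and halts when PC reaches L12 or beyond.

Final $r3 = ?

PC=0  add  $r3, $r4, $r0     | $r0=0 $r1=2 $r2=0 $r3=11 $r4=11
PC=1  ori   $r3, $r4, 7      | $r0=0 $r1=2 $r2=0 $r3=15 $r4=11
PC=2  add  $r1, $r2, $r3     | $r0=0 $r1=15 $r2=0 $r3=15 $r4=11
PC=3  beq  $r0, $r1, L8      | $r0=0 $r1=15 $r2=0 $r3=15 $r4=11  [not taken]
PC=4  slti  $r3, $r2, 7      | $r0=0 $r1=15 $r2=0 $r3=1 $r4=11
PC=5  andi  $r4, $r1, 8      | $r0=0 $r1=15 $r2=0 $r3=1 $r4=8
PC=6  bne  $r1, $r3, L10     | $r0=0 $r1=15 $r2=0 $r3=1 $r4=8  [TAKEN]
PC=7  slti  $r2, $r2, 4      | $r0=0 $r1=15 $r2=1 $r3=1 $r4=8
PC=10 slti  $r4, $r4, 1      | $r0=0 $r1=15 $r2=1 $r3=1 $r4=0
PC=11 add  $r3, $r0, $r2     | $r0=0 $r1=15 $r2=1 $r3=1 $r4=0

1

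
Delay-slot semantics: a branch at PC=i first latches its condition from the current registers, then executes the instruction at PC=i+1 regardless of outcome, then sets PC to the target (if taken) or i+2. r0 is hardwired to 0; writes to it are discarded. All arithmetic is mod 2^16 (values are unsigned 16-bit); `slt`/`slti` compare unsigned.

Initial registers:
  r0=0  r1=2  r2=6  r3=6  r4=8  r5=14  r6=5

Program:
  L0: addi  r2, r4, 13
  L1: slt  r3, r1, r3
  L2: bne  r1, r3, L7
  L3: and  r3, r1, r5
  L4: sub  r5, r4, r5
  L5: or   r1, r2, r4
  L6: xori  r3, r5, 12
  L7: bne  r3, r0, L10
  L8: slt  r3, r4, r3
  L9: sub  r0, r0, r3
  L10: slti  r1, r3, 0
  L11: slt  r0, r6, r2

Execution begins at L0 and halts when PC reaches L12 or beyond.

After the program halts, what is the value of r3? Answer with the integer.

#0 addi  r2, r4, 13 ; 0/2/21/6/8/14/5
#1 slt  r3, r1, r3 ; 0/2/21/1/8/14/5
#2 bne  r1, r3, L7 ; 0/2/21/1/8/14/5 ; →target
#3 and  r3, r1, r5 ; 0/2/21/2/8/14/5
#7 bne  r3, r0, L10 ; 0/2/21/2/8/14/5 ; →target
#8 slt  r3, r4, r3 ; 0/2/21/0/8/14/5
#10 slti  r1, r3, 0 ; 0/0/21/0/8/14/5
#11 slt  r0, r6, r2 ; 0/0/21/0/8/14/5

0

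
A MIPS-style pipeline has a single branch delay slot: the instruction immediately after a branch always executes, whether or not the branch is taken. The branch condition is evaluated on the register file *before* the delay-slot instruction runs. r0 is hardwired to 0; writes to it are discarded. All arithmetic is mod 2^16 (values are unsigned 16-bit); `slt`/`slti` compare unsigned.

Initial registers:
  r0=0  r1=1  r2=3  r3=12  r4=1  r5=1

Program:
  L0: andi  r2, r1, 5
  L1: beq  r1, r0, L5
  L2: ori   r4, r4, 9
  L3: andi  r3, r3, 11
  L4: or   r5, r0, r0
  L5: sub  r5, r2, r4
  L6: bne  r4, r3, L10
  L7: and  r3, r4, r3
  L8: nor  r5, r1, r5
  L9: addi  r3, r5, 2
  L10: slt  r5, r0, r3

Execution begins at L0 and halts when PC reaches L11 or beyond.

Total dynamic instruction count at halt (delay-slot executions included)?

PC=0  andi  r2, r1, 5        | r0=0 r1=1 r2=1 r3=12 r4=1 r5=1
PC=1  beq  r1, r0, L5        | r0=0 r1=1 r2=1 r3=12 r4=1 r5=1  [not taken]
PC=2  ori   r4, r4, 9        | r0=0 r1=1 r2=1 r3=12 r4=9 r5=1
PC=3  andi  r3, r3, 11       | r0=0 r1=1 r2=1 r3=8 r4=9 r5=1
PC=4  or   r5, r0, r0        | r0=0 r1=1 r2=1 r3=8 r4=9 r5=0
PC=5  sub  r5, r2, r4        | r0=0 r1=1 r2=1 r3=8 r4=9 r5=65528
PC=6  bne  r4, r3, L10       | r0=0 r1=1 r2=1 r3=8 r4=9 r5=65528  [TAKEN]
PC=7  and  r3, r4, r3        | r0=0 r1=1 r2=1 r3=8 r4=9 r5=65528
PC=10 slt  r5, r0, r3        | r0=0 r1=1 r2=1 r3=8 r4=9 r5=1

9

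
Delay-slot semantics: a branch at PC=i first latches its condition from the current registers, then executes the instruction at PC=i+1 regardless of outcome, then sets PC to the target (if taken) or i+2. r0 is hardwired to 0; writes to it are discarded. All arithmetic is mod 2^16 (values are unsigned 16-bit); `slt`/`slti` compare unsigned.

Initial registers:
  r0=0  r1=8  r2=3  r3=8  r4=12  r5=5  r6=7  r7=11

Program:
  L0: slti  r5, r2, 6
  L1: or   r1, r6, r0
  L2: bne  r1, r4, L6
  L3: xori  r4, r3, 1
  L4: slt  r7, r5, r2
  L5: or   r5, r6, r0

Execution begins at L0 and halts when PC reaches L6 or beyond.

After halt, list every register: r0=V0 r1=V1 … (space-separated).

r0=0 r1=7 r2=3 r3=8 r4=9 r5=1 r6=7 r7=11

#0 slti  r5, r2, 6 ; 0/8/3/8/12/1/7/11
#1 or   r1, r6, r0 ; 0/7/3/8/12/1/7/11
#2 bne  r1, r4, L6 ; 0/7/3/8/12/1/7/11 ; →target
#3 xori  r4, r3, 1 ; 0/7/3/8/9/1/7/11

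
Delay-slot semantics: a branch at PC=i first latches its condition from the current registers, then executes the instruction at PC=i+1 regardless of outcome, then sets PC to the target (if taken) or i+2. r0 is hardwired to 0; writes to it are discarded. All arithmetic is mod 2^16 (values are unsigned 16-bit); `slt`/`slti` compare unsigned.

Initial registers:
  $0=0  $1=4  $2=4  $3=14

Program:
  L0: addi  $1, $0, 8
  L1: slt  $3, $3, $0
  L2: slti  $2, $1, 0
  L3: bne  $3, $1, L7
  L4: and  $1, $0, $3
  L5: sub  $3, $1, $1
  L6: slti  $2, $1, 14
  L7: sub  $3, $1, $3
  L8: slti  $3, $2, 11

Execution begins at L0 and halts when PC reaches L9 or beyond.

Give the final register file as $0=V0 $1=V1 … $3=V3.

PC=0  addi  $1, $0, 8        | $0=0 $1=8 $2=4 $3=14
PC=1  slt  $3, $3, $0        | $0=0 $1=8 $2=4 $3=0
PC=2  slti  $2, $1, 0        | $0=0 $1=8 $2=0 $3=0
PC=3  bne  $3, $1, L7        | $0=0 $1=8 $2=0 $3=0  [TAKEN]
PC=4  and  $1, $0, $3        | $0=0 $1=0 $2=0 $3=0
PC=7  sub  $3, $1, $3        | $0=0 $1=0 $2=0 $3=0
PC=8  slti  $3, $2, 11       | $0=0 $1=0 $2=0 $3=1

$0=0 $1=0 $2=0 $3=1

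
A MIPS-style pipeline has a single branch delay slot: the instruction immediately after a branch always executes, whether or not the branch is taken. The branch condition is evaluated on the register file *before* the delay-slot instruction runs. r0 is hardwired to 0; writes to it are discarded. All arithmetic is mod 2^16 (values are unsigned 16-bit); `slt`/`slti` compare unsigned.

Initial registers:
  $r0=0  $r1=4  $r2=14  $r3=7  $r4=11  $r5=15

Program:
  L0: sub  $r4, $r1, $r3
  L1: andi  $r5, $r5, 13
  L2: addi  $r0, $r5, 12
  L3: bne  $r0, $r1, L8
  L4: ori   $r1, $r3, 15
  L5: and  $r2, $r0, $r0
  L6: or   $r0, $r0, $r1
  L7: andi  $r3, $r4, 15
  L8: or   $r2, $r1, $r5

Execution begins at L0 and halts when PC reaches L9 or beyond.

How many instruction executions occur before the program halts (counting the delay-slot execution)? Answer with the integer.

6

[0] sub  $r4, $r1, $r3  →  {$r0:0, $r1:4, $r2:14, $r3:7, $r4:65533, $r5:15}
[1] andi  $r5, $r5, 13  →  {$r0:0, $r1:4, $r2:14, $r3:7, $r4:65533, $r5:13}
[2] addi  $r0, $r5, 12  →  {$r0:0, $r1:4, $r2:14, $r3:7, $r4:65533, $r5:13}
[3] bne  $r0, $r1, L8  →  {$r0:0, $r1:4, $r2:14, $r3:7, $r4:65533, $r5:13}  ⟨branch taken⟩
[4] ori   $r1, $r3, 15  →  {$r0:0, $r1:15, $r2:14, $r3:7, $r4:65533, $r5:13}
[8] or   $r2, $r1, $r5  →  {$r0:0, $r1:15, $r2:15, $r3:7, $r4:65533, $r5:13}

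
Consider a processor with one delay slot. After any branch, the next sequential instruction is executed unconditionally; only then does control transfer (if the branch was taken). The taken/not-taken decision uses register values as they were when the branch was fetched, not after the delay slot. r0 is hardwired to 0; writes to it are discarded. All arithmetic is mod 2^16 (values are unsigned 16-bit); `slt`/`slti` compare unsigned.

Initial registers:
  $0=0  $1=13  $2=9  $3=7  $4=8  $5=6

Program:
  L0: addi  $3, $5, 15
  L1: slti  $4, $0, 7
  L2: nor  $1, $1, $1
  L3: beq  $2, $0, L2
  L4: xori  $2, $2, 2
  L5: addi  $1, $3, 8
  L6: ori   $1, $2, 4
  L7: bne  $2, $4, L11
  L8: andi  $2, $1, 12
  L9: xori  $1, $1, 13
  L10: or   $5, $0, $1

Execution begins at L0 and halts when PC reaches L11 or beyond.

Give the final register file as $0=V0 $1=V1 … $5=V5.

#0 addi  $3, $5, 15 ; 0/13/9/21/8/6
#1 slti  $4, $0, 7 ; 0/13/9/21/1/6
#2 nor  $1, $1, $1 ; 0/65522/9/21/1/6
#3 beq  $2, $0, L2 ; 0/65522/9/21/1/6 ; →fallthru
#4 xori  $2, $2, 2 ; 0/65522/11/21/1/6
#5 addi  $1, $3, 8 ; 0/29/11/21/1/6
#6 ori   $1, $2, 4 ; 0/15/11/21/1/6
#7 bne  $2, $4, L11 ; 0/15/11/21/1/6 ; →target
#8 andi  $2, $1, 12 ; 0/15/12/21/1/6

$0=0 $1=15 $2=12 $3=21 $4=1 $5=6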